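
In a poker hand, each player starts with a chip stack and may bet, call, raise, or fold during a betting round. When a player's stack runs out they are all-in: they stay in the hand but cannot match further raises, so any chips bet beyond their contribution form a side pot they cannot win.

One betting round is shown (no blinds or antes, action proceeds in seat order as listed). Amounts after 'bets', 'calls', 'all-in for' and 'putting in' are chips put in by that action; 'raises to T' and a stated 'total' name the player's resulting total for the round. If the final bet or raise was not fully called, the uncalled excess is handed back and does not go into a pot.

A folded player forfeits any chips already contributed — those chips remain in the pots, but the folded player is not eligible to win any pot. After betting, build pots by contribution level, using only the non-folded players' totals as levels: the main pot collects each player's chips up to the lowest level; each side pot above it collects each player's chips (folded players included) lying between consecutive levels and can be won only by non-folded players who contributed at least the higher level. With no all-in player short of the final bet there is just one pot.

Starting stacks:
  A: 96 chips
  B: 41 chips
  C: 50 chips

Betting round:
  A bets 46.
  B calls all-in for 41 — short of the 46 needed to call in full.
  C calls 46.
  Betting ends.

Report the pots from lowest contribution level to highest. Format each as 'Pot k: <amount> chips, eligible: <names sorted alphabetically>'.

Pot 1: 123 chips, eligible: A, B, C
Pot 2: 10 chips, eligible: A, C

Derivation:
Contributions: A=46, B=41, C=46
Pot levels (distinct totals of non-folded players): 41, 46
Layer 1-41: 41 each from A, B, C = 41*3 = 123 chips; eligible A, B, C
Layer 42-46: 5 each from A, C = 5*2 = 10 chips; eligible A, C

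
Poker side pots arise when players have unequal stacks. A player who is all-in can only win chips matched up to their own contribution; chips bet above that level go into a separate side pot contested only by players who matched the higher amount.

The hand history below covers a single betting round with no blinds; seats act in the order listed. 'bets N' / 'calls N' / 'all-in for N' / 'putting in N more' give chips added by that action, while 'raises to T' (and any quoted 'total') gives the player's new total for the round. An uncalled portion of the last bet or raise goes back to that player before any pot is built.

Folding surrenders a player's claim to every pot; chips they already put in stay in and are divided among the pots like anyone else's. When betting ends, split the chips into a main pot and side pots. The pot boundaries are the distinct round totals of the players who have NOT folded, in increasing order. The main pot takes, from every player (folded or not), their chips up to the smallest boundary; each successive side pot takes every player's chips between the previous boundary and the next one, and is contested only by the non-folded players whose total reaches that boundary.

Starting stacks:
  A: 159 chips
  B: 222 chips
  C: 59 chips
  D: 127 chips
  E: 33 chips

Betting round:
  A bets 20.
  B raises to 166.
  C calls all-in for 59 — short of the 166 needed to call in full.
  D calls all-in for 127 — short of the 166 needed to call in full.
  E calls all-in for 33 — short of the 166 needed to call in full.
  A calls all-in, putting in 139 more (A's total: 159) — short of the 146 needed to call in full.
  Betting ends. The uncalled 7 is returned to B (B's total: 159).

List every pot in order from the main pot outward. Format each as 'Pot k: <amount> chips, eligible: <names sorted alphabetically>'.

Pot 1: 165 chips, eligible: A, B, C, D, E
Pot 2: 104 chips, eligible: A, B, C, D
Pot 3: 204 chips, eligible: A, B, D
Pot 4: 64 chips, eligible: A, B

Derivation:
Contributions (after 7 returned to B): A=159, B=159, C=59, D=127, E=33
Pot levels (distinct totals of non-folded players): 33, 59, 127, 159
Layer 1-33: 33 each from A, B, C, D, E = 33*5 = 165 chips; eligible A, B, C, D, E
Layer 34-59: 26 each from A, B, C, D = 26*4 = 104 chips; eligible A, B, C, D
Layer 60-127: 68 each from A, B, D = 68*3 = 204 chips; eligible A, B, D
Layer 128-159: 32 each from A, B = 32*2 = 64 chips; eligible A, B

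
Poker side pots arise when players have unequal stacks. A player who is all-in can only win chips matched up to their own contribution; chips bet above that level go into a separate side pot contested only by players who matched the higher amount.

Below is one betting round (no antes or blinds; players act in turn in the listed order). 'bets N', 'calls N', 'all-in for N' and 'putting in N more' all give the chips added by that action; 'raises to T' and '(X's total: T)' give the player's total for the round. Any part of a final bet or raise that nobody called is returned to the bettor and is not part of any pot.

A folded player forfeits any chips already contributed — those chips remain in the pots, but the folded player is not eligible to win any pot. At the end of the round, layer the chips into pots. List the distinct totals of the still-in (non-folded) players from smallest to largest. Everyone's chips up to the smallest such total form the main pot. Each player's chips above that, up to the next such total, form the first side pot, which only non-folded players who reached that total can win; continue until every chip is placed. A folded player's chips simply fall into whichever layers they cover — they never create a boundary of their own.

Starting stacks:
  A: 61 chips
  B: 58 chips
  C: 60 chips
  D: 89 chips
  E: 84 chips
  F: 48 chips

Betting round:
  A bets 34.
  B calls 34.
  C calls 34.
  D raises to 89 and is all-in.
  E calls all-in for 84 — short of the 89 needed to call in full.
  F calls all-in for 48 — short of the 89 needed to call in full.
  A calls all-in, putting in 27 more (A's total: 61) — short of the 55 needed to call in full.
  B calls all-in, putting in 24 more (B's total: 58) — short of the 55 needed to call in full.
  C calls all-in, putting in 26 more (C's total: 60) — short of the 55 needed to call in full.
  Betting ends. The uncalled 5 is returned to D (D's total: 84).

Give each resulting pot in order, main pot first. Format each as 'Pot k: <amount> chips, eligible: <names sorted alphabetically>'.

Pot 1: 288 chips, eligible: A, B, C, D, E, F
Pot 2: 50 chips, eligible: A, B, C, D, E
Pot 3: 8 chips, eligible: A, C, D, E
Pot 4: 3 chips, eligible: A, D, E
Pot 5: 46 chips, eligible: D, E

Derivation:
Contributions (after 5 returned to D): A=61, B=58, C=60, D=84, E=84, F=48
Pot levels (distinct totals of non-folded players): 48, 58, 60, 61, 84
Layer 1-48: 48 each from A, B, C, D, E, F = 48*6 = 288 chips; eligible A, B, C, D, E, F
Layer 49-58: 10 each from A, B, C, D, E = 10*5 = 50 chips; eligible A, B, C, D, E
Layer 59-60: 2 each from A, C, D, E = 2*4 = 8 chips; eligible A, C, D, E
Layer 61-61: 1 each from A, D, E = 1*3 = 3 chips; eligible A, D, E
Layer 62-84: 23 each from D, E = 23*2 = 46 chips; eligible D, E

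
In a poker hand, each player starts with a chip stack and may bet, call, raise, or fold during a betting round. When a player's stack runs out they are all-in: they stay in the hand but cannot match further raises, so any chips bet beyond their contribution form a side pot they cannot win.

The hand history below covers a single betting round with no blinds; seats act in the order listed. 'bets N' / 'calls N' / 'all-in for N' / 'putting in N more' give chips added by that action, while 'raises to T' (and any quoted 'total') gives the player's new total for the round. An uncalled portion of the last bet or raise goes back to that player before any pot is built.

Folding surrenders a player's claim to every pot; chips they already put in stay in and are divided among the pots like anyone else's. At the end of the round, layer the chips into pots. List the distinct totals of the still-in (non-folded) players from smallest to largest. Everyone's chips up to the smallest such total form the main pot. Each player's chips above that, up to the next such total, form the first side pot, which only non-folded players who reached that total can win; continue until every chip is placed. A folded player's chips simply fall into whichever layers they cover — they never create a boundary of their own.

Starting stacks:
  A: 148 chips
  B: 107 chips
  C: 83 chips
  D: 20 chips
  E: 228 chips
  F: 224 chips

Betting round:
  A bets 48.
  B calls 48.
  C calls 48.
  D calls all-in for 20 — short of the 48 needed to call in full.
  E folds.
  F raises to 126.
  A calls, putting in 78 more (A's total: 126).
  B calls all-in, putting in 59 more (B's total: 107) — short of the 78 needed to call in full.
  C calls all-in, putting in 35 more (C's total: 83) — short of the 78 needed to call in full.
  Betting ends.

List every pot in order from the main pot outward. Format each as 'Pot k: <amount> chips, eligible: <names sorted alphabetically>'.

Pot 1: 100 chips, eligible: A, B, C, D, F
Pot 2: 252 chips, eligible: A, B, C, F
Pot 3: 72 chips, eligible: A, B, F
Pot 4: 38 chips, eligible: A, F

Derivation:
Contributions: A=126, B=107, C=83, D=20, F=126
Folded: E
Pot levels (distinct totals of non-folded players): 20, 83, 107, 126
Layer 1-20: 20 each from A, B, C, D, F = 20*5 = 100 chips; eligible A, B, C, D, F
Layer 21-83: 63 each from A, B, C, F = 63*4 = 252 chips; eligible A, B, C, F
Layer 84-107: 24 each from A, B, F = 24*3 = 72 chips; eligible A, B, F
Layer 108-126: 19 each from A, F = 19*2 = 38 chips; eligible A, F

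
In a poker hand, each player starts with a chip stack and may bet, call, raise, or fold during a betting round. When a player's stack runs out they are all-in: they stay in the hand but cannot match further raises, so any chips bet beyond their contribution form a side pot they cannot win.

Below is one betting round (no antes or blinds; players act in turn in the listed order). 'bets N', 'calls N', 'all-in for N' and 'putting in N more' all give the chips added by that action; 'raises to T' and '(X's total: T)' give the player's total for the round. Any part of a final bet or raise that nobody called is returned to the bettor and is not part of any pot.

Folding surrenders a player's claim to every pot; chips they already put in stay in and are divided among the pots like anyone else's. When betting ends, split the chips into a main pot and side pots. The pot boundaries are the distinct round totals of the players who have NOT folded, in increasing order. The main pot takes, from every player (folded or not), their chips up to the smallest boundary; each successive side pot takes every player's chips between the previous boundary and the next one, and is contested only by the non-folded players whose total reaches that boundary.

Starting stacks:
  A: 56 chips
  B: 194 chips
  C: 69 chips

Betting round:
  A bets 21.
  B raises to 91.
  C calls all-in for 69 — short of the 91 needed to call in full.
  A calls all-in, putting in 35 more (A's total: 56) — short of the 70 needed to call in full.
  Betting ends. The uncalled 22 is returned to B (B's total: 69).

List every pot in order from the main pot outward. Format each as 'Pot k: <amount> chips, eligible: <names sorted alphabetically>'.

Contributions (after 22 returned to B): A=56, B=69, C=69
Pot levels (distinct totals of non-folded players): 56, 69
Layer 1-56: 56 each from A, B, C = 56*3 = 168 chips; eligible A, B, C
Layer 57-69: 13 each from B, C = 13*2 = 26 chips; eligible B, C

Pot 1: 168 chips, eligible: A, B, C
Pot 2: 26 chips, eligible: B, C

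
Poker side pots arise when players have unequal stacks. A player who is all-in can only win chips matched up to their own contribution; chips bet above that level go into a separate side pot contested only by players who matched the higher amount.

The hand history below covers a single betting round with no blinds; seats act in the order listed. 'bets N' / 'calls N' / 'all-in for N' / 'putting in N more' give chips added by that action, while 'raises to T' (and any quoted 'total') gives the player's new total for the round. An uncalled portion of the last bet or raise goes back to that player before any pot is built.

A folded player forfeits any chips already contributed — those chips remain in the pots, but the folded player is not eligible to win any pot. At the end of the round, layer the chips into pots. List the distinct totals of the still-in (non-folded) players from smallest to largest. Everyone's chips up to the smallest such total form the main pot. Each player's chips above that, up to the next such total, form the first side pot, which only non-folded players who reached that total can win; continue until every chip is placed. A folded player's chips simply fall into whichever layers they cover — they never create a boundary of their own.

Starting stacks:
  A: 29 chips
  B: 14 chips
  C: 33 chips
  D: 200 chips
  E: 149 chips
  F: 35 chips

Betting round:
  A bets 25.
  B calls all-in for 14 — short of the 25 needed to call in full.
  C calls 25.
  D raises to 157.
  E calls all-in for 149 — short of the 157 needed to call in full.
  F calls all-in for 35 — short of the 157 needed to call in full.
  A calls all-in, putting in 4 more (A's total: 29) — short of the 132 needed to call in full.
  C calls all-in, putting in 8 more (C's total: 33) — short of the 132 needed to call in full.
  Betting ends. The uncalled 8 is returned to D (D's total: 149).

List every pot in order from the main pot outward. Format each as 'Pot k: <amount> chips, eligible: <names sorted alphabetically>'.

Contributions (after 8 returned to D): A=29, B=14, C=33, D=149, E=149, F=35
Pot levels (distinct totals of non-folded players): 14, 29, 33, 35, 149
Layer 1-14: 14 each from A, B, C, D, E, F = 14*6 = 84 chips; eligible A, B, C, D, E, F
Layer 15-29: 15 each from A, C, D, E, F = 15*5 = 75 chips; eligible A, C, D, E, F
Layer 30-33: 4 each from C, D, E, F = 4*4 = 16 chips; eligible C, D, E, F
Layer 34-35: 2 each from D, E, F = 2*3 = 6 chips; eligible D, E, F
Layer 36-149: 114 each from D, E = 114*2 = 228 chips; eligible D, E

Pot 1: 84 chips, eligible: A, B, C, D, E, F
Pot 2: 75 chips, eligible: A, C, D, E, F
Pot 3: 16 chips, eligible: C, D, E, F
Pot 4: 6 chips, eligible: D, E, F
Pot 5: 228 chips, eligible: D, E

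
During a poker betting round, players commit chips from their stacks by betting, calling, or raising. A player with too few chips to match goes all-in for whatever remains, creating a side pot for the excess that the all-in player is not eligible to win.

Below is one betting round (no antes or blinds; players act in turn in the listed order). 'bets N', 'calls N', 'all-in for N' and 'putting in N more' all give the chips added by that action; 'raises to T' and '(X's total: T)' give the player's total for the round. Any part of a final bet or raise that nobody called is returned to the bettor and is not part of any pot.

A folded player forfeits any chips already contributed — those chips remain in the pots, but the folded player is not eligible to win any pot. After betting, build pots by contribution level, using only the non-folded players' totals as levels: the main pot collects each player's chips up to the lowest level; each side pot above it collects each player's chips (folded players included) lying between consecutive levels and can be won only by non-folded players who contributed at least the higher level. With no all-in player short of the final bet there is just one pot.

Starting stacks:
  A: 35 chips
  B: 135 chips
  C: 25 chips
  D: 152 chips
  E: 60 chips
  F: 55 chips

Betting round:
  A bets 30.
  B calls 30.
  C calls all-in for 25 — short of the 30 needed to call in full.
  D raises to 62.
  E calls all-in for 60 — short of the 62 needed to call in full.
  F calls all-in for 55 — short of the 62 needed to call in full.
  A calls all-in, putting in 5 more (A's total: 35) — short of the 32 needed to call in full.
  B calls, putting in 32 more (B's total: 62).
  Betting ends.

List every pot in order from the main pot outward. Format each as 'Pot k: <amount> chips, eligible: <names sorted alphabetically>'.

Contributions: A=35, B=62, C=25, D=62, E=60, F=55
Pot levels (distinct totals of non-folded players): 25, 35, 55, 60, 62
Layer 1-25: 25 each from A, B, C, D, E, F = 25*6 = 150 chips; eligible A, B, C, D, E, F
Layer 26-35: 10 each from A, B, D, E, F = 10*5 = 50 chips; eligible A, B, D, E, F
Layer 36-55: 20 each from B, D, E, F = 20*4 = 80 chips; eligible B, D, E, F
Layer 56-60: 5 each from B, D, E = 5*3 = 15 chips; eligible B, D, E
Layer 61-62: 2 each from B, D = 2*2 = 4 chips; eligible B, D

Pot 1: 150 chips, eligible: A, B, C, D, E, F
Pot 2: 50 chips, eligible: A, B, D, E, F
Pot 3: 80 chips, eligible: B, D, E, F
Pot 4: 15 chips, eligible: B, D, E
Pot 5: 4 chips, eligible: B, D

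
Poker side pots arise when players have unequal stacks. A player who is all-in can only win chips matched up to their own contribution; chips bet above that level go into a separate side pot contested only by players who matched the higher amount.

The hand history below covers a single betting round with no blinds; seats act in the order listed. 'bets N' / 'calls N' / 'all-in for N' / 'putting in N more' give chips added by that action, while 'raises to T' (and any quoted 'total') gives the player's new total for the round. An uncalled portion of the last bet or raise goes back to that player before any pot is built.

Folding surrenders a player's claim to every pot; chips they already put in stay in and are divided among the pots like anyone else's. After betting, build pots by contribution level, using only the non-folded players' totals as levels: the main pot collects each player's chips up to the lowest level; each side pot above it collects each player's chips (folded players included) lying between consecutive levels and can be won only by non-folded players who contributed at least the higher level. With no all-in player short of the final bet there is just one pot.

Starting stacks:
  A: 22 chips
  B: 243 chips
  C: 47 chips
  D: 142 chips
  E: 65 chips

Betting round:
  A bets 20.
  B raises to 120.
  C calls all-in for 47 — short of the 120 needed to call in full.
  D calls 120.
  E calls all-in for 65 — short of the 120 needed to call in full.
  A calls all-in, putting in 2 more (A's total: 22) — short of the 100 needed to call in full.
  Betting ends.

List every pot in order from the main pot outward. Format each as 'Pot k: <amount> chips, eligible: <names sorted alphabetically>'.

Contributions: A=22, B=120, C=47, D=120, E=65
Pot levels (distinct totals of non-folded players): 22, 47, 65, 120
Layer 1-22: 22 each from A, B, C, D, E = 22*5 = 110 chips; eligible A, B, C, D, E
Layer 23-47: 25 each from B, C, D, E = 25*4 = 100 chips; eligible B, C, D, E
Layer 48-65: 18 each from B, D, E = 18*3 = 54 chips; eligible B, D, E
Layer 66-120: 55 each from B, D = 55*2 = 110 chips; eligible B, D

Pot 1: 110 chips, eligible: A, B, C, D, E
Pot 2: 100 chips, eligible: B, C, D, E
Pot 3: 54 chips, eligible: B, D, E
Pot 4: 110 chips, eligible: B, D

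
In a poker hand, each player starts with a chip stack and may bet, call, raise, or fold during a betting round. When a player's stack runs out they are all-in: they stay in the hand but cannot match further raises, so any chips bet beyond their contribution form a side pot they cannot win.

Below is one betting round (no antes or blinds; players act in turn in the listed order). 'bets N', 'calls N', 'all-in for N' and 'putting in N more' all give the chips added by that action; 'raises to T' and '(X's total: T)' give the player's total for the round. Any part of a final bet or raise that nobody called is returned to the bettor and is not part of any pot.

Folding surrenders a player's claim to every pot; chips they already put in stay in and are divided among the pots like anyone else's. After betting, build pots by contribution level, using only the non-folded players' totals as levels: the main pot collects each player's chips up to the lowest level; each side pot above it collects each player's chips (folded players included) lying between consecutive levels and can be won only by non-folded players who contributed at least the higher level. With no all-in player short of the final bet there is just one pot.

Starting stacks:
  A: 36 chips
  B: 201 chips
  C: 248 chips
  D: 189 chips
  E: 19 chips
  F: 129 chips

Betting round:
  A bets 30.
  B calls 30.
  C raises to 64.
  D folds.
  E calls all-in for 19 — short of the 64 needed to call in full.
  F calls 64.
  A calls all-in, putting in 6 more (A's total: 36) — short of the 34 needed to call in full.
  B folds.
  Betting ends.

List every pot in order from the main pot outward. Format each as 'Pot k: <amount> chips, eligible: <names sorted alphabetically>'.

Pot 1: 95 chips, eligible: A, C, E, F
Pot 2: 62 chips, eligible: A, C, F
Pot 3: 56 chips, eligible: C, F

Derivation:
Contributions: A=36, B=30, C=64, E=19, F=64
Folded: B, D
Pot levels (distinct totals of non-folded players): 19, 36, 64
Layer 1-19: 19 each from A, B, C, E, F = 19*5 = 95 chips; eligible A, C, E, F
Layer 20-36: A 17 + B 11 + C 17 + F 17 = 62 chips; eligible A, C, F
Layer 37-64: 28 each from C, F = 28*2 = 56 chips; eligible C, F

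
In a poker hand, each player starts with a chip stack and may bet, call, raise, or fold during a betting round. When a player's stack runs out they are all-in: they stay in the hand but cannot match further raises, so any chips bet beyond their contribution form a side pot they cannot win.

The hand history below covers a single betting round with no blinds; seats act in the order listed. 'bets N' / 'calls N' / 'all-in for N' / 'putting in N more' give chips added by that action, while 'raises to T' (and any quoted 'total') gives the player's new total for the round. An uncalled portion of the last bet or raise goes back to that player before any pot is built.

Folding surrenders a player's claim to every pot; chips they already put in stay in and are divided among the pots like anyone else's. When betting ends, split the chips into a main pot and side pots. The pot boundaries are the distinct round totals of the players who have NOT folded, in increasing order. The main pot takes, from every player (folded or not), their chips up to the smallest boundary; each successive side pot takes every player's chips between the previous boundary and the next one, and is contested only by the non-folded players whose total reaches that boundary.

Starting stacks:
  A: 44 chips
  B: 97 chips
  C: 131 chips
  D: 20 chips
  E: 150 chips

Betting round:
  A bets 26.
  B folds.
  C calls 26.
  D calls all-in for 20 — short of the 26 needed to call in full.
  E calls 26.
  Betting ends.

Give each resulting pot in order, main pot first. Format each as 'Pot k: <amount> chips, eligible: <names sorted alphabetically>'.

Pot 1: 80 chips, eligible: A, C, D, E
Pot 2: 18 chips, eligible: A, C, E

Derivation:
Contributions: A=26, C=26, D=20, E=26
Folded: B
Pot levels (distinct totals of non-folded players): 20, 26
Layer 1-20: 20 each from A, C, D, E = 20*4 = 80 chips; eligible A, C, D, E
Layer 21-26: 6 each from A, C, E = 6*3 = 18 chips; eligible A, C, E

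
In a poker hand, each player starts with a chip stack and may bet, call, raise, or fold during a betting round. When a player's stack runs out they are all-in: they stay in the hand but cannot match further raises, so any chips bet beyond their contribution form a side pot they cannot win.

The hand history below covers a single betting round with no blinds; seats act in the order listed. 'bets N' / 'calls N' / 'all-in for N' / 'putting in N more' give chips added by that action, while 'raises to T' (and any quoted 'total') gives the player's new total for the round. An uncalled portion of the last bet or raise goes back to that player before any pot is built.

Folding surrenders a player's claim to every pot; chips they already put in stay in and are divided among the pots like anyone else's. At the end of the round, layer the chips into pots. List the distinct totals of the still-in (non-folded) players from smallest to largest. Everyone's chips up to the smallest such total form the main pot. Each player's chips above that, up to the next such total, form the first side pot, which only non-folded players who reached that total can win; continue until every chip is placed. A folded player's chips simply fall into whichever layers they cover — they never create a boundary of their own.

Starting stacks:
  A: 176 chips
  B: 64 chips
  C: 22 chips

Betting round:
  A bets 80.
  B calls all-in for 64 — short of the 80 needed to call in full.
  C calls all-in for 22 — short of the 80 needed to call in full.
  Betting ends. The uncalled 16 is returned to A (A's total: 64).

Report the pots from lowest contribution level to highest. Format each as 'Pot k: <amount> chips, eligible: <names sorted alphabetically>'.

Pot 1: 66 chips, eligible: A, B, C
Pot 2: 84 chips, eligible: A, B

Derivation:
Contributions (after 16 returned to A): A=64, B=64, C=22
Pot levels (distinct totals of non-folded players): 22, 64
Layer 1-22: 22 each from A, B, C = 22*3 = 66 chips; eligible A, B, C
Layer 23-64: 42 each from A, B = 42*2 = 84 chips; eligible A, B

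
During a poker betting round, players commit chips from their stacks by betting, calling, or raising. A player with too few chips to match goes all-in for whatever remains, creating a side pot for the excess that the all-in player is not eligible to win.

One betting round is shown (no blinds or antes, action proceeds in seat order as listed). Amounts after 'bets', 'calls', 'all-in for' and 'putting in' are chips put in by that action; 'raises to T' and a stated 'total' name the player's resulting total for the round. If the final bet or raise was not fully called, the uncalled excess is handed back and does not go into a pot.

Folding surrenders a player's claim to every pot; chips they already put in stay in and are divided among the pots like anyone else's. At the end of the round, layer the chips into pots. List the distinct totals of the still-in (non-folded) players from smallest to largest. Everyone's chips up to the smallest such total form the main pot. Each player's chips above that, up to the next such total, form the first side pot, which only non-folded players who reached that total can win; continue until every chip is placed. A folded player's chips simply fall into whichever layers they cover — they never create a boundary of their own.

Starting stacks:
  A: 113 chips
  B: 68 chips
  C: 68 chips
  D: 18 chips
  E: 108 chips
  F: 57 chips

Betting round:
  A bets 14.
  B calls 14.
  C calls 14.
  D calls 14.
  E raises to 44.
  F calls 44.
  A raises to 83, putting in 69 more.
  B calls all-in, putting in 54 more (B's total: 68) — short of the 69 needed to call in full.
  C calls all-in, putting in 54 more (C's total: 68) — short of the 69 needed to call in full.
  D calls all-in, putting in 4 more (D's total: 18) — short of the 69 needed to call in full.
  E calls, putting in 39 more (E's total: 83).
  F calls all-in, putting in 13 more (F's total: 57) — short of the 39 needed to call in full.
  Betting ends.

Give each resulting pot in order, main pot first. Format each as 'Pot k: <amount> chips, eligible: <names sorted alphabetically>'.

Contributions: A=83, B=68, C=68, D=18, E=83, F=57
Pot levels (distinct totals of non-folded players): 18, 57, 68, 83
Layer 1-18: 18 each from A, B, C, D, E, F = 18*6 = 108 chips; eligible A, B, C, D, E, F
Layer 19-57: 39 each from A, B, C, E, F = 39*5 = 195 chips; eligible A, B, C, E, F
Layer 58-68: 11 each from A, B, C, E = 11*4 = 44 chips; eligible A, B, C, E
Layer 69-83: 15 each from A, E = 15*2 = 30 chips; eligible A, E

Pot 1: 108 chips, eligible: A, B, C, D, E, F
Pot 2: 195 chips, eligible: A, B, C, E, F
Pot 3: 44 chips, eligible: A, B, C, E
Pot 4: 30 chips, eligible: A, E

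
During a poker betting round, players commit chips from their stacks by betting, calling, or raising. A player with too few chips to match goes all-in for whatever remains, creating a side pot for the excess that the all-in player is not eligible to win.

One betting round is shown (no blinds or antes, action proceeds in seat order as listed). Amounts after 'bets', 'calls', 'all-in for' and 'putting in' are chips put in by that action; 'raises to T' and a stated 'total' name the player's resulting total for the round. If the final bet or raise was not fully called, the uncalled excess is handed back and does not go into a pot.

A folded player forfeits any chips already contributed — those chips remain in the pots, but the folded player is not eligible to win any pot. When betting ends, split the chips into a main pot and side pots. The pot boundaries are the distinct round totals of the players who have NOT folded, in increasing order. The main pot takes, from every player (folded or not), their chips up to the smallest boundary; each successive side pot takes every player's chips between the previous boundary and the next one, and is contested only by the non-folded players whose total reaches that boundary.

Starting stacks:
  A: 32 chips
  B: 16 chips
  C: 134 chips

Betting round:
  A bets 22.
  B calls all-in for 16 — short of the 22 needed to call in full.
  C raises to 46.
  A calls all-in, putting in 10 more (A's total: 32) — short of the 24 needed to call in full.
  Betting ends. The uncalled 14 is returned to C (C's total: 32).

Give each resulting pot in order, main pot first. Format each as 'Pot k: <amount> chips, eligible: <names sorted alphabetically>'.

Contributions (after 14 returned to C): A=32, B=16, C=32
Pot levels (distinct totals of non-folded players): 16, 32
Layer 1-16: 16 each from A, B, C = 16*3 = 48 chips; eligible A, B, C
Layer 17-32: 16 each from A, C = 16*2 = 32 chips; eligible A, C

Pot 1: 48 chips, eligible: A, B, C
Pot 2: 32 chips, eligible: A, C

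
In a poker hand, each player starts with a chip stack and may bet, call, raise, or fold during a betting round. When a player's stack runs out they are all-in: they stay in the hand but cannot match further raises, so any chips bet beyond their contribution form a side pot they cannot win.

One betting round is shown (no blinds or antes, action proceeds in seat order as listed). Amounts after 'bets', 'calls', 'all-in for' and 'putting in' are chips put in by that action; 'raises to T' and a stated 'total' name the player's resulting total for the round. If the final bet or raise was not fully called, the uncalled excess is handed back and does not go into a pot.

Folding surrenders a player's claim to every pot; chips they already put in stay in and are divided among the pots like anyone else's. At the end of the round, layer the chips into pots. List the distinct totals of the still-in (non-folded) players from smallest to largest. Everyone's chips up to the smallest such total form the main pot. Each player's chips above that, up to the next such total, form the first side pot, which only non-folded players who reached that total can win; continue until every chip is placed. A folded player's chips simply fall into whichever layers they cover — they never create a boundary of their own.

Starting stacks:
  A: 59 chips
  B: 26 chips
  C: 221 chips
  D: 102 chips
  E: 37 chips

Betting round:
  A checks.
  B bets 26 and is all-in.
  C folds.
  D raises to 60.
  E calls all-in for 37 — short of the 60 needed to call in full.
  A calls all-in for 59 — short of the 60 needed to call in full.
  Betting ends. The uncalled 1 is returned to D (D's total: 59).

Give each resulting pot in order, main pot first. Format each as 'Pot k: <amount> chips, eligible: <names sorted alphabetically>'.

Contributions (after 1 returned to D): A=59, B=26, D=59, E=37
Folded: C
Pot levels (distinct totals of non-folded players): 26, 37, 59
Layer 1-26: 26 each from A, B, D, E = 26*4 = 104 chips; eligible A, B, D, E
Layer 27-37: 11 each from A, D, E = 11*3 = 33 chips; eligible A, D, E
Layer 38-59: 22 each from A, D = 22*2 = 44 chips; eligible A, D

Pot 1: 104 chips, eligible: A, B, D, E
Pot 2: 33 chips, eligible: A, D, E
Pot 3: 44 chips, eligible: A, D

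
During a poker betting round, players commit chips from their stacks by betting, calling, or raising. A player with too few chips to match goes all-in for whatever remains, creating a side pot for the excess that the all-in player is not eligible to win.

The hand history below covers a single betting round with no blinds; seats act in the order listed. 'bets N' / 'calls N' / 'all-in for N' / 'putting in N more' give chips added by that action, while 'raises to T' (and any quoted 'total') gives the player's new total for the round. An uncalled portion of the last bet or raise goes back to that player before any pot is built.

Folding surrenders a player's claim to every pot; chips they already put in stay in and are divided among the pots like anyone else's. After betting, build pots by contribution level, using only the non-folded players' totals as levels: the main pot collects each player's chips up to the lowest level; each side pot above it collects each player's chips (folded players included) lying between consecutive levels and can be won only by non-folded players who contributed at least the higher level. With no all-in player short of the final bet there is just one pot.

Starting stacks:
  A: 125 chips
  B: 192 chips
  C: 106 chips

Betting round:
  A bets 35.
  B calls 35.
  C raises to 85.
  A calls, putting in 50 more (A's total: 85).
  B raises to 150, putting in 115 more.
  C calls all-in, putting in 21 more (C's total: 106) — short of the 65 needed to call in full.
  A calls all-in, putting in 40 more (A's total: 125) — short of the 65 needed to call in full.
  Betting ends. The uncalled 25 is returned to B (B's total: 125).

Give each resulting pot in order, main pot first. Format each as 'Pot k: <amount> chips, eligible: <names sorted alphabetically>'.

Contributions (after 25 returned to B): A=125, B=125, C=106
Pot levels (distinct totals of non-folded players): 106, 125
Layer 1-106: 106 each from A, B, C = 106*3 = 318 chips; eligible A, B, C
Layer 107-125: 19 each from A, B = 19*2 = 38 chips; eligible A, B

Pot 1: 318 chips, eligible: A, B, C
Pot 2: 38 chips, eligible: A, B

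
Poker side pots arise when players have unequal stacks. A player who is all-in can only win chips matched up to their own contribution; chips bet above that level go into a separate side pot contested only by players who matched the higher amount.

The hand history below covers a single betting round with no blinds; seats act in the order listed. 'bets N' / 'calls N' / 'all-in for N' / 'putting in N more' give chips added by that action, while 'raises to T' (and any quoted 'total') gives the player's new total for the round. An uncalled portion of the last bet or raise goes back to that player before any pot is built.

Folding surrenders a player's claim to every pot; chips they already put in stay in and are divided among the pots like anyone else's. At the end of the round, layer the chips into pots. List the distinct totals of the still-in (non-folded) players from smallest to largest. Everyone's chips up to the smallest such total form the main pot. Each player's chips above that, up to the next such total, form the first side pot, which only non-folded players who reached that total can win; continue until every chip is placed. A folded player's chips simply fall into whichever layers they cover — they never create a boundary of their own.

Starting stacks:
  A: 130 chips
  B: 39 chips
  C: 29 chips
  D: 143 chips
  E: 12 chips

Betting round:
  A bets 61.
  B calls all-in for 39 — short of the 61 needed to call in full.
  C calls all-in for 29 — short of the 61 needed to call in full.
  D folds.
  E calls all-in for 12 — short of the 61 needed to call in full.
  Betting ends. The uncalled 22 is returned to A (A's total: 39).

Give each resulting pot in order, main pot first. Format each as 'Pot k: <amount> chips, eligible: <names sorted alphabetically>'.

Pot 1: 48 chips, eligible: A, B, C, E
Pot 2: 51 chips, eligible: A, B, C
Pot 3: 20 chips, eligible: A, B

Derivation:
Contributions (after 22 returned to A): A=39, B=39, C=29, E=12
Folded: D
Pot levels (distinct totals of non-folded players): 12, 29, 39
Layer 1-12: 12 each from A, B, C, E = 12*4 = 48 chips; eligible A, B, C, E
Layer 13-29: 17 each from A, B, C = 17*3 = 51 chips; eligible A, B, C
Layer 30-39: 10 each from A, B = 10*2 = 20 chips; eligible A, B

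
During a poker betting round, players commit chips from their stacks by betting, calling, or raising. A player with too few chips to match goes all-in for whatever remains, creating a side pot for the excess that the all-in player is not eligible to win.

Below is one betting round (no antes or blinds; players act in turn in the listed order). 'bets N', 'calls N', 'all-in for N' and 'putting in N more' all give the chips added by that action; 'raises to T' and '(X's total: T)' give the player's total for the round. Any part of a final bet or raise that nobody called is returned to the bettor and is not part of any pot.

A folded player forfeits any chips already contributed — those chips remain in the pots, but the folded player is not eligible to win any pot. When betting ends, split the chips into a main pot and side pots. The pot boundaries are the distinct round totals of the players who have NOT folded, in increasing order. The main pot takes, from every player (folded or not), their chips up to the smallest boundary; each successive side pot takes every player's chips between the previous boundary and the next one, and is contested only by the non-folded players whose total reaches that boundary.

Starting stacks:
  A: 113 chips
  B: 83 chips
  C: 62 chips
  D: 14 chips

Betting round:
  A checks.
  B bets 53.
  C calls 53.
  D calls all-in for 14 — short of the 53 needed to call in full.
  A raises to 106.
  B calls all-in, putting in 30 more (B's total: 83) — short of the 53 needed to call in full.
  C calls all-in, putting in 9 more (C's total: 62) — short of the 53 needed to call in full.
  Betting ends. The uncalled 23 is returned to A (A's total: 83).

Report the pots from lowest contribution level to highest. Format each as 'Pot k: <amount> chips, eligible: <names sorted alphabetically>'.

Contributions (after 23 returned to A): A=83, B=83, C=62, D=14
Pot levels (distinct totals of non-folded players): 14, 62, 83
Layer 1-14: 14 each from A, B, C, D = 14*4 = 56 chips; eligible A, B, C, D
Layer 15-62: 48 each from A, B, C = 48*3 = 144 chips; eligible A, B, C
Layer 63-83: 21 each from A, B = 21*2 = 42 chips; eligible A, B

Pot 1: 56 chips, eligible: A, B, C, D
Pot 2: 144 chips, eligible: A, B, C
Pot 3: 42 chips, eligible: A, B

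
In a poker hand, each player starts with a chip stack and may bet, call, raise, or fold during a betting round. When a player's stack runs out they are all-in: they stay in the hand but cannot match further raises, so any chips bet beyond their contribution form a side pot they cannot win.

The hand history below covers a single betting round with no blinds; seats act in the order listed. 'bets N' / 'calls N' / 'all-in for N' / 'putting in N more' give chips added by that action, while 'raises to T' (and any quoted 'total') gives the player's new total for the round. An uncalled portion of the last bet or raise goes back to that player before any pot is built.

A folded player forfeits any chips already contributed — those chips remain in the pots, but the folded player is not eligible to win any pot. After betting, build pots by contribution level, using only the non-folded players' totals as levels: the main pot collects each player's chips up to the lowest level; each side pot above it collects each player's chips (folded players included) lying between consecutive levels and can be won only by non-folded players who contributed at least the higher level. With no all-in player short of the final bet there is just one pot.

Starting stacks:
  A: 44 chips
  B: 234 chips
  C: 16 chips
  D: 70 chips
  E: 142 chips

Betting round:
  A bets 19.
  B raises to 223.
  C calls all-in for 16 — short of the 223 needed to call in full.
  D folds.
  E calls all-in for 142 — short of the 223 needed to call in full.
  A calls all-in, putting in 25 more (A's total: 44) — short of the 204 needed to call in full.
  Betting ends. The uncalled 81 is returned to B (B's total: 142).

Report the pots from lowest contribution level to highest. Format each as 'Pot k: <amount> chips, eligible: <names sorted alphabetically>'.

Pot 1: 64 chips, eligible: A, B, C, E
Pot 2: 84 chips, eligible: A, B, E
Pot 3: 196 chips, eligible: B, E

Derivation:
Contributions (after 81 returned to B): A=44, B=142, C=16, E=142
Folded: D
Pot levels (distinct totals of non-folded players): 16, 44, 142
Layer 1-16: 16 each from A, B, C, E = 16*4 = 64 chips; eligible A, B, C, E
Layer 17-44: 28 each from A, B, E = 28*3 = 84 chips; eligible A, B, E
Layer 45-142: 98 each from B, E = 98*2 = 196 chips; eligible B, E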